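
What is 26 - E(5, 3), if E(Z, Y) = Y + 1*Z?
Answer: 18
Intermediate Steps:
E(Z, Y) = Y + Z
26 - E(5, 3) = 26 - (3 + 5) = 26 - 1*8 = 26 - 8 = 18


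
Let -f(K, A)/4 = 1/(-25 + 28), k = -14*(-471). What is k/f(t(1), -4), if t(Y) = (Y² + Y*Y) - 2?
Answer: -9891/2 ≈ -4945.5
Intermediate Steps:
t(Y) = -2 + 2*Y² (t(Y) = (Y² + Y²) - 2 = 2*Y² - 2 = -2 + 2*Y²)
k = 6594
f(K, A) = -4/3 (f(K, A) = -4/(-25 + 28) = -4/3)
k/f(t(1), -4) = 6594/(-4/3) = 6594*(-¾) = -9891/2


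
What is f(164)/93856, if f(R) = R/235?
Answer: 41/5514040 ≈ 7.4356e-6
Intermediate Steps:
f(R) = R/235 (f(R) = R*(1/235) = R/235)
f(164)/93856 = ((1/235)*164)/93856 = (164/235)*(1/93856) = 41/5514040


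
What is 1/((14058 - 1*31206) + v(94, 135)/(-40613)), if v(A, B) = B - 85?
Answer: -40613/696431774 ≈ -5.8316e-5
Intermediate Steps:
v(A, B) = -85 + B
1/((14058 - 1*31206) + v(94, 135)/(-40613)) = 1/((14058 - 1*31206) + (-85 + 135)/(-40613)) = 1/((14058 - 31206) + 50*(-1/40613)) = 1/(-17148 - 50/40613) = 1/(-696431774/40613) = -40613/696431774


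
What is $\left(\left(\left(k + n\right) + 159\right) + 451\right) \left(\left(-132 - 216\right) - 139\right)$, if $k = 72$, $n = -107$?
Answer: $-280025$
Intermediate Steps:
$\left(\left(\left(k + n\right) + 159\right) + 451\right) \left(\left(-132 - 216\right) - 139\right) = \left(\left(\left(72 - 107\right) + 159\right) + 451\right) \left(\left(-132 - 216\right) - 139\right) = \left(\left(-35 + 159\right) + 451\right) \left(\left(-132 - 216\right) - 139\right) = \left(124 + 451\right) \left(-348 - 139\right) = 575 \left(-487\right) = -280025$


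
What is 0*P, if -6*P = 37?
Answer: 0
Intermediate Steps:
P = -37/6 (P = -⅙*37 = -37/6 ≈ -6.1667)
0*P = 0*(-37/6) = 0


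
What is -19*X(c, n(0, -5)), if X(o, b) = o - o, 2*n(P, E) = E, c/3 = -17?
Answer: 0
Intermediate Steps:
c = -51 (c = 3*(-17) = -51)
n(P, E) = E/2
X(o, b) = 0
-19*X(c, n(0, -5)) = -19*0 = 0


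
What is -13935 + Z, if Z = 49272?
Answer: 35337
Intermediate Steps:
-13935 + Z = -13935 + 49272 = 35337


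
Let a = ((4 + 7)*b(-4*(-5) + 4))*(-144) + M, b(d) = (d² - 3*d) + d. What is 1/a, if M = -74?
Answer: -1/836426 ≈ -1.1956e-6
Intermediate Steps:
b(d) = d² - 2*d
a = -836426 (a = ((4 + 7)*((-4*(-5) + 4)*(-2 + (-4*(-5) + 4))))*(-144) - 74 = (11*((20 + 4)*(-2 + (20 + 4))))*(-144) - 74 = (11*(24*(-2 + 24)))*(-144) - 74 = (11*(24*22))*(-144) - 74 = (11*528)*(-144) - 74 = 5808*(-144) - 74 = -836352 - 74 = -836426)
1/a = 1/(-836426) = -1/836426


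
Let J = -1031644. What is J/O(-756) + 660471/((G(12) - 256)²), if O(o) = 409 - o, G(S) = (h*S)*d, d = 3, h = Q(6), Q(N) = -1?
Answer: -87192645301/99332560 ≈ -877.79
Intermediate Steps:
h = -1
G(S) = -3*S (G(S) = -S*3 = -3*S)
J/O(-756) + 660471/((G(12) - 256)²) = -1031644/(409 - 1*(-756)) + 660471/((-3*12 - 256)²) = -1031644/(409 + 756) + 660471/((-36 - 256)²) = -1031644/1165 + 660471/((-292)²) = -1031644*1/1165 + 660471/85264 = -1031644/1165 + 660471*(1/85264) = -1031644/1165 + 660471/85264 = -87192645301/99332560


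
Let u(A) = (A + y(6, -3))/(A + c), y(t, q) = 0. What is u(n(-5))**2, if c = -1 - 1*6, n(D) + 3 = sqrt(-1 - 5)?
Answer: (3 - I*sqrt(6))**2/(10 - I*sqrt(6))**2 ≈ 0.089178 - 0.10987*I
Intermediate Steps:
n(D) = -3 + I*sqrt(6) (n(D) = -3 + sqrt(-1 - 5) = -3 + sqrt(-6) = -3 + I*sqrt(6))
c = -7 (c = -1 - 6 = -7)
u(A) = A/(-7 + A) (u(A) = (A + 0)/(A - 7) = A/(-7 + A))
u(n(-5))**2 = ((-3 + I*sqrt(6))/(-7 + (-3 + I*sqrt(6))))**2 = ((-3 + I*sqrt(6))/(-10 + I*sqrt(6)))**2 = (-3 + I*sqrt(6))**2/(-10 + I*sqrt(6))**2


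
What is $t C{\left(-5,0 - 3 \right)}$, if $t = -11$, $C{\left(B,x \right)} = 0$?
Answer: $0$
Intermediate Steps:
$t C{\left(-5,0 - 3 \right)} = \left(-11\right) 0 = 0$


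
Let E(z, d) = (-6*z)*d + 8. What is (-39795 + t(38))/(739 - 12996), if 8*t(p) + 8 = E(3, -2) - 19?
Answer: 318343/98056 ≈ 3.2465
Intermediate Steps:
E(z, d) = 8 - 6*d*z (E(z, d) = -6*d*z + 8 = 8 - 6*d*z)
t(p) = 17/8 (t(p) = -1 + ((8 - 6*(-2)*3) - 19)/8 = -1 + ((8 + 36) - 19)/8 = -1 + (44 - 19)/8 = -1 + (1/8)*25 = -1 + 25/8 = 17/8)
(-39795 + t(38))/(739 - 12996) = (-39795 + 17/8)/(739 - 12996) = -318343/8/(-12257) = -318343/8*(-1/12257) = 318343/98056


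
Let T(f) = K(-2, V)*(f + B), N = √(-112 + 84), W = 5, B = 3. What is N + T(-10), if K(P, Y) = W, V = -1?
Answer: -35 + 2*I*√7 ≈ -35.0 + 5.2915*I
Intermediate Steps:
K(P, Y) = 5
N = 2*I*√7 (N = √(-28) = 2*I*√7 ≈ 5.2915*I)
T(f) = 15 + 5*f (T(f) = 5*(f + 3) = 5*(3 + f) = 15 + 5*f)
N + T(-10) = 2*I*√7 + (15 + 5*(-10)) = 2*I*√7 + (15 - 50) = 2*I*√7 - 35 = -35 + 2*I*√7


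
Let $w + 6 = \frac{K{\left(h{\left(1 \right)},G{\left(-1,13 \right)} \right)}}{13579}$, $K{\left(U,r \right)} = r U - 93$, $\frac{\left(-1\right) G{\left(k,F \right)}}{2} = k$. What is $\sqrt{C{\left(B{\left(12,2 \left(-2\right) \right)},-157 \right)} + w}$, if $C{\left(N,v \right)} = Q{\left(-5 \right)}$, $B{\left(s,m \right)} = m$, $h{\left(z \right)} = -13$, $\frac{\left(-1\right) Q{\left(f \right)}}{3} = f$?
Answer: $\frac{2 \sqrt{414471817}}{13579} \approx 2.9985$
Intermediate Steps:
$Q{\left(f \right)} = - 3 f$
$G{\left(k,F \right)} = - 2 k$
$K{\left(U,r \right)} = -93 + U r$ ($K{\left(U,r \right)} = U r - 93 = -93 + U r$)
$C{\left(N,v \right)} = 15$ ($C{\left(N,v \right)} = \left(-3\right) \left(-5\right) = 15$)
$w = - \frac{81593}{13579}$ ($w = -6 + \frac{-93 - 13 \left(\left(-2\right) \left(-1\right)\right)}{13579} = -6 + \left(-93 - 26\right) \frac{1}{13579} = -6 - \frac{119}{13579} = - \frac{81593}{13579} \approx -6.0088$)
$\sqrt{C{\left(B{\left(12,2 \left(-2\right) \right)},-157 \right)} + w} = \sqrt{15 - \frac{81593}{13579}} = \sqrt{\frac{122092}{13579}} = \frac{2 \sqrt{414471817}}{13579}$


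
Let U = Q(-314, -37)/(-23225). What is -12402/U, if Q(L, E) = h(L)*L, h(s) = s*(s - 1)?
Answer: -3200405/345086 ≈ -9.2742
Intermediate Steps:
h(s) = s*(-1 + s)
Q(L, E) = L²*(-1 + L) (Q(L, E) = (L*(-1 + L))*L = L²*(-1 + L))
U = 6211548/4645 (U = ((-314)²*(-1 - 314))/(-23225) = (98596*(-315))*(-1/23225) = -31057740*(-1/23225) = 6211548/4645 ≈ 1337.3)
-12402/U = -12402/6211548/4645 = -12402*4645/6211548 = -3200405/345086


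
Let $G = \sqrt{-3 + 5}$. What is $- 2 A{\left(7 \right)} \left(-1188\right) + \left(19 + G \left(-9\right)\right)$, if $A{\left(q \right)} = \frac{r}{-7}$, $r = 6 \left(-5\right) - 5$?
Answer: $11899 - 9 \sqrt{2} \approx 11886.0$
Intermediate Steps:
$r = -35$ ($r = -30 - 5 = -35$)
$A{\left(q \right)} = 5$ ($A{\left(q \right)} = - \frac{35}{-7} = \left(-35\right) \left(- \frac{1}{7}\right) = 5$)
$G = \sqrt{2} \approx 1.4142$
$- 2 A{\left(7 \right)} \left(-1188\right) + \left(19 + G \left(-9\right)\right) = \left(-2\right) 5 \left(-1188\right) + \left(19 + \sqrt{2} \left(-9\right)\right) = \left(-10\right) \left(-1188\right) + \left(19 - 9 \sqrt{2}\right) = 11880 + \left(19 - 9 \sqrt{2}\right) = 11899 - 9 \sqrt{2}$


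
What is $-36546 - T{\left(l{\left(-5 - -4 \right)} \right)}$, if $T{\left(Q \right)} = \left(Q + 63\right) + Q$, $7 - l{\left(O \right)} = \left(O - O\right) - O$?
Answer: $-36621$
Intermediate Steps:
$l{\left(O \right)} = 7 + O$ ($l{\left(O \right)} = 7 - \left(\left(O - O\right) - O\right) = 7 - \left(0 - O\right) = 7 - - O = 7 + O$)
$T{\left(Q \right)} = 63 + 2 Q$ ($T{\left(Q \right)} = \left(63 + Q\right) + Q = 63 + 2 Q$)
$-36546 - T{\left(l{\left(-5 - -4 \right)} \right)} = -36546 - \left(63 + 2 \left(7 - 1\right)\right) = -36546 - \left(63 + 2 \cdot 6\right) = -36546 - \left(63 + 12\right) = -36546 - 75 = -36621$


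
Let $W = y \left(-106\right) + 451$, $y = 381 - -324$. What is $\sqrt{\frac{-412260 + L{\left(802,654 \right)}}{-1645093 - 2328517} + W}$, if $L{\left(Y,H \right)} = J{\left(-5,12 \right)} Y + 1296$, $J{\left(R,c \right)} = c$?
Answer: $\frac{i \sqrt{11728323530313185}}{397361} \approx 272.54 i$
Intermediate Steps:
$y = 705$ ($y = 381 + 324 = 705$)
$L{\left(Y,H \right)} = 1296 + 12 Y$ ($L{\left(Y,H \right)} = 12 Y + 1296 = 1296 + 12 Y$)
$W = -74279$ ($W = 705 \left(-106\right) + 451 = -74730 + 451 = -74279$)
$\sqrt{\frac{-412260 + L{\left(802,654 \right)}}{-1645093 - 2328517} + W} = \sqrt{\frac{-412260 + \left(1296 + 12 \cdot 802\right)}{-1645093 - 2328517} - 74279} = \sqrt{\frac{-412260 + \left(1296 + 9624\right)}{-3973610} - 74279} = \sqrt{\left(-412260 + 10920\right) \left(- \frac{1}{3973610}\right) - 74279} = \sqrt{\left(-401340\right) \left(- \frac{1}{3973610}\right) - 74279} = \sqrt{\frac{40134}{397361} - 74279} = \sqrt{- \frac{29515537585}{397361}} = \frac{i \sqrt{11728323530313185}}{397361}$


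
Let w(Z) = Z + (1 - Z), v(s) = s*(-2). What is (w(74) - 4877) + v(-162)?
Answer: -4552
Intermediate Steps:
v(s) = -2*s
w(Z) = 1
(w(74) - 4877) + v(-162) = (1 - 4877) - 2*(-162) = -4876 + 324 = -4552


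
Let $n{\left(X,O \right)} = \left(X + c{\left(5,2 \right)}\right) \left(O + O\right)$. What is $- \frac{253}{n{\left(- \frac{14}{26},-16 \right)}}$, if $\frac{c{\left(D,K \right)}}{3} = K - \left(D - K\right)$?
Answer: $- \frac{143}{64} \approx -2.2344$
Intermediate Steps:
$c{\left(D,K \right)} = - 3 D + 6 K$ ($c{\left(D,K \right)} = 3 \left(K - \left(D - K\right)\right) = 3 \left(- D + 2 K\right) = - 3 D + 6 K$)
$n{\left(X,O \right)} = 2 O \left(-3 + X\right)$ ($n{\left(X,O \right)} = \left(X + \left(\left(-3\right) 5 + 6 \cdot 2\right)\right) \left(O + O\right) = \left(X + \left(-15 + 12\right)\right) 2 O = \left(X - 3\right) 2 O = \left(-3 + X\right) 2 O = 2 O \left(-3 + X\right)$)
$- \frac{253}{n{\left(- \frac{14}{26},-16 \right)}} = - \frac{253}{2 \left(-16\right) \left(-3 - \frac{14}{26}\right)} = - \frac{253}{2 \left(-16\right) \left(-3 - \frac{7}{13}\right)} = - \frac{253}{2 \left(-16\right) \left(- \frac{46}{13}\right)} = - \frac{253}{\frac{1472}{13}} = \left(-253\right) \frac{13}{1472} = - \frac{143}{64}$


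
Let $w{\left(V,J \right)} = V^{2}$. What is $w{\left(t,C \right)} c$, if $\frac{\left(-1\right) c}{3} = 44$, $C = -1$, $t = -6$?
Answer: $-4752$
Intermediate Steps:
$c = -132$ ($c = \left(-3\right) 44 = -132$)
$w{\left(t,C \right)} c = \left(-6\right)^{2} \left(-132\right) = 36 \left(-132\right) = -4752$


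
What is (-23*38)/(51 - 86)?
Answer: 874/35 ≈ 24.971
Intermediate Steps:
(-23*38)/(51 - 86) = -874/(-35) = -874*(-1/35) = 874/35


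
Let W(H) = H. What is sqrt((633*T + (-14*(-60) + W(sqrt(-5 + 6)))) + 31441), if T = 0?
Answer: sqrt(32282) ≈ 179.67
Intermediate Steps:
sqrt((633*T + (-14*(-60) + W(sqrt(-5 + 6)))) + 31441) = sqrt((633*0 + (-14*(-60) + sqrt(-5 + 6))) + 31441) = sqrt((0 + (840 + sqrt(1))) + 31441) = sqrt((0 + (840 + 1)) + 31441) = sqrt((0 + 841) + 31441) = sqrt(841 + 31441) = sqrt(32282)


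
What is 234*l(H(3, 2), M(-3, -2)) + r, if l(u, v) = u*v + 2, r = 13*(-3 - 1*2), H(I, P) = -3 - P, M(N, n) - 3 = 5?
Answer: -8957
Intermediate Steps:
M(N, n) = 8 (M(N, n) = 3 + 5 = 8)
r = -65 (r = 13*(-3 - 2) = 13*(-5) = -65)
l(u, v) = 2 + u*v
234*l(H(3, 2), M(-3, -2)) + r = 234*(2 + (-3 - 1*2)*8) - 65 = 234*(2 + (-3 - 2)*8) - 65 = 234*(2 - 5*8) - 65 = 234*(2 - 40) - 65 = 234*(-38) - 65 = -8892 - 65 = -8957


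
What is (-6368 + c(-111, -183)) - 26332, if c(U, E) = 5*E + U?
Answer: -33726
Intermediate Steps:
c(U, E) = U + 5*E
(-6368 + c(-111, -183)) - 26332 = (-6368 + (-111 + 5*(-183))) - 26332 = (-6368 + (-111 - 915)) - 26332 = (-6368 - 1026) - 26332 = -7394 - 26332 = -33726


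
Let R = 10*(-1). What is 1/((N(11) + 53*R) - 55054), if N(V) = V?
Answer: -1/55573 ≈ -1.7994e-5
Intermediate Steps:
R = -10
1/((N(11) + 53*R) - 55054) = 1/((11 + 53*(-10)) - 55054) = 1/((11 - 530) - 55054) = 1/(-519 - 55054) = 1/(-55573) = -1/55573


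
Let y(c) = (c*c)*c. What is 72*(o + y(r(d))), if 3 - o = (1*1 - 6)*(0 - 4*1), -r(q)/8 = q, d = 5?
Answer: -4609224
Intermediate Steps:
r(q) = -8*q
y(c) = c³ (y(c) = c²*c = c³)
o = -17 (o = 3 - (1*1 - 6)*(0 - 4*1) = 3 - (1 - 6)*(0 - 4) = 3 - (-5)*(-4) = 3 - 1*20 = 3 - 20 = -17)
72*(o + y(r(d))) = 72*(-17 + (-8*5)³) = 72*(-17 + (-40)³) = 72*(-17 - 64000) = 72*(-64017) = -4609224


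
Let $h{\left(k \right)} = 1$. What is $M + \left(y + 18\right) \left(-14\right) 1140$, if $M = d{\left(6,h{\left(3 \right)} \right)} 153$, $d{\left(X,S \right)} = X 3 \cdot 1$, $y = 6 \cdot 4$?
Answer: $-667566$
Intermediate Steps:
$y = 24$
$d{\left(X,S \right)} = 3 X$ ($d{\left(X,S \right)} = 3 X 1 = 3 X$)
$M = 2754$ ($M = 3 \cdot 6 \cdot 153 = 18 \cdot 153 = 2754$)
$M + \left(y + 18\right) \left(-14\right) 1140 = 2754 + \left(24 + 18\right) \left(-14\right) 1140 = 2754 + 42 \left(-14\right) 1140 = 2754 - 670320 = -667566$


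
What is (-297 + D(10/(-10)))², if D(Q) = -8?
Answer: 93025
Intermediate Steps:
(-297 + D(10/(-10)))² = (-297 - 8)² = (-305)² = 93025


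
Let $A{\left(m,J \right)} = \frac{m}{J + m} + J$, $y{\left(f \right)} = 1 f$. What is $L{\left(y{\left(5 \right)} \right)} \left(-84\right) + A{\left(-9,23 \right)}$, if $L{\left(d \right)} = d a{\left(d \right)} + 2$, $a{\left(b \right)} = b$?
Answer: $- \frac{31439}{14} \approx -2245.6$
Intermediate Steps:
$y{\left(f \right)} = f$
$A{\left(m,J \right)} = J + \frac{m}{J + m}$ ($A{\left(m,J \right)} = \frac{m}{J + m} + J = J + \frac{m}{J + m}$)
$L{\left(d \right)} = 2 + d^{2}$ ($L{\left(d \right)} = d d + 2 = d^{2} + 2 = 2 + d^{2}$)
$L{\left(y{\left(5 \right)} \right)} \left(-84\right) + A{\left(-9,23 \right)} = \left(2 + 5^{2}\right) \left(-84\right) + \frac{-9 + 23^{2} + 23 \left(-9\right)}{23 - 9} = \left(2 + 25\right) \left(-84\right) + \frac{-9 + 529 - 207}{14} = 27 \left(-84\right) + \frac{1}{14} \cdot 313 = -2268 + \frac{313}{14} = - \frac{31439}{14}$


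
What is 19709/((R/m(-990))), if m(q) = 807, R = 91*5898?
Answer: 5301721/178906 ≈ 29.634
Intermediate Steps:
R = 536718
19709/((R/m(-990))) = 19709/((536718/807)) = 19709/((536718*(1/807))) = 19709/(178906/269) = 19709*(269/178906) = 5301721/178906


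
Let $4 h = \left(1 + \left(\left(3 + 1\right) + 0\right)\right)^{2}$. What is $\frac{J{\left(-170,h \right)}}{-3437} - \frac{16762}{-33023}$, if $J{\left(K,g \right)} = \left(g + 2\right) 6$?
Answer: $\frac{111952711}{227000102} \approx 0.49318$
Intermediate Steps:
$h = \frac{25}{4}$ ($h = \frac{\left(1 + \left(\left(3 + 1\right) + 0\right)\right)^{2}}{4} = \frac{\left(1 + \left(4 + 0\right)\right)^{2}}{4} = \frac{\left(1 + 4\right)^{2}}{4} = \frac{5^{2}}{4} = \frac{1}{4} \cdot 25 = \frac{25}{4} \approx 6.25$)
$J{\left(K,g \right)} = 12 + 6 g$ ($J{\left(K,g \right)} = \left(2 + g\right) 6 = 12 + 6 g$)
$\frac{J{\left(-170,h \right)}}{-3437} - \frac{16762}{-33023} = \frac{12 + 6 \cdot \frac{25}{4}}{-3437} - \frac{16762}{-33023} = \left(12 + \frac{75}{2}\right) \left(- \frac{1}{3437}\right) - - \frac{16762}{33023} = \frac{99}{2} \left(- \frac{1}{3437}\right) + \frac{16762}{33023} = - \frac{99}{6874} + \frac{16762}{33023} = \frac{111952711}{227000102}$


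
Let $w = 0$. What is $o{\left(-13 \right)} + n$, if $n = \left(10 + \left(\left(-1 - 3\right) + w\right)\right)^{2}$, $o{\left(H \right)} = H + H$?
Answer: $10$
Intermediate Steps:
$o{\left(H \right)} = 2 H$
$n = 36$ ($n = \left(10 + \left(\left(-1 - 3\right) + 0\right)\right)^{2} = \left(10 + \left(-4 + 0\right)\right)^{2} = \left(10 - 4\right)^{2} = 6^{2} = 36$)
$o{\left(-13 \right)} + n = 2 \left(-13\right) + 36 = -26 + 36 = 10$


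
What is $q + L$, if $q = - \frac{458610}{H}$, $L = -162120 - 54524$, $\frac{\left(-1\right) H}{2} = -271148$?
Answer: $- \frac{58742816617}{271148} \approx -2.1664 \cdot 10^{5}$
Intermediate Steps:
$H = 542296$ ($H = \left(-2\right) \left(-271148\right) = 542296$)
$L = -216644$ ($L = -162120 - 54524 = -216644$)
$q = - \frac{229305}{271148}$ ($q = - \frac{458610}{542296} = \left(-458610\right) \frac{1}{542296} = - \frac{229305}{271148} \approx -0.84568$)
$q + L = - \frac{229305}{271148} - 216644 = - \frac{58742816617}{271148}$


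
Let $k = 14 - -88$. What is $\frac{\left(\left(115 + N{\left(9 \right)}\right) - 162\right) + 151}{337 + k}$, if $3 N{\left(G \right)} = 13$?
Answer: $\frac{325}{1317} \approx 0.24677$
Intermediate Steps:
$k = 102$ ($k = 14 + 88 = 102$)
$N{\left(G \right)} = \frac{13}{3}$ ($N{\left(G \right)} = \frac{1}{3} \cdot 13 = \frac{13}{3}$)
$\frac{\left(\left(115 + N{\left(9 \right)}\right) - 162\right) + 151}{337 + k} = \frac{\left(\left(115 + \frac{13}{3}\right) - 162\right) + 151}{337 + 102} = \frac{\left(\frac{358}{3} - 162\right) + 151}{439} = \left(- \frac{128}{3} + 151\right) \frac{1}{439} = \frac{325}{3} \cdot \frac{1}{439} = \frac{325}{1317}$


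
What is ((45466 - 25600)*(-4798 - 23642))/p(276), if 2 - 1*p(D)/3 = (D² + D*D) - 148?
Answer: 31388280/25367 ≈ 1237.4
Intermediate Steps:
p(D) = 450 - 6*D² (p(D) = 6 - 3*((D² + D*D) - 148) = 6 - 3*((D² + D²) - 148) = 6 - 3*(2*D² - 148) = 6 - 3*(-148 + 2*D²) = 6 + (444 - 6*D²) = 450 - 6*D²)
((45466 - 25600)*(-4798 - 23642))/p(276) = ((45466 - 25600)*(-4798 - 23642))/(450 - 6*276²) = (19866*(-28440))/(450 - 6*76176) = -564989040/(450 - 457056) = -564989040/(-456606) = -564989040*(-1/456606) = 31388280/25367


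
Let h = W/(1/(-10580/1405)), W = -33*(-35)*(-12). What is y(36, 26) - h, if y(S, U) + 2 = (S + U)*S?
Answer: -28701130/281 ≈ -1.0214e+5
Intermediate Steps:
W = -13860 (W = 1155*(-12) = -13860)
y(S, U) = -2 + S*(S + U) (y(S, U) = -2 + (S + U)*S = -2 + S*(S + U))
h = 29327760/281 (h = -13860*(-10580/1405) = -13860*(-10580*1/1405) = -13860/(1/(-2116/281)) = -13860/(-281/2116) = -13860*(-2116/281) = 29327760/281 ≈ 1.0437e+5)
y(36, 26) - h = (-2 + 36² + 36*26) - 1*29327760/281 = (-2 + 1296 + 936) - 29327760/281 = 2230 - 29327760/281 = -28701130/281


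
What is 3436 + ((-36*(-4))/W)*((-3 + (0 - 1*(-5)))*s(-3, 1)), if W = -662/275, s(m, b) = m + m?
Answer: 1374916/331 ≈ 4153.8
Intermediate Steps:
s(m, b) = 2*m
W = -662/275 (W = -662*1/275 = -662/275 ≈ -2.4073)
3436 + ((-36*(-4))/W)*((-3 + (0 - 1*(-5)))*s(-3, 1)) = 3436 + ((-36*(-4))/(-662/275))*((-3 + (0 - 1*(-5)))*(2*(-3))) = 3436 + (144*(-275/662))*((-3 + (0 + 5))*(-6)) = 3436 - 19800*(-3 + 5)*(-6)/331 = 3436 - 39600*(-6)/331 = 3436 - 19800/331*(-12) = 3436 + 237600/331 = 1374916/331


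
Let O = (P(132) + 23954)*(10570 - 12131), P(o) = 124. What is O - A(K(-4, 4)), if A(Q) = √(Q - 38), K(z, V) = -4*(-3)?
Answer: -37585758 - I*√26 ≈ -3.7586e+7 - 5.099*I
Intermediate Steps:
K(z, V) = 12
A(Q) = √(-38 + Q)
O = -37585758 (O = (124 + 23954)*(10570 - 12131) = 24078*(-1561) = -37585758)
O - A(K(-4, 4)) = -37585758 - √(-38 + 12) = -37585758 - √(-26) = -37585758 - I*√26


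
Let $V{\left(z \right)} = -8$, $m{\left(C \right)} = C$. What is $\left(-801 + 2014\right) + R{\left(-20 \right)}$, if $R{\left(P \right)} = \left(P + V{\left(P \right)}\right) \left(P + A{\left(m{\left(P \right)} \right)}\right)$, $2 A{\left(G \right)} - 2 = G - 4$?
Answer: $2081$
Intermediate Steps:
$A{\left(G \right)} = -1 + \frac{G}{2}$ ($A{\left(G \right)} = 1 + \frac{G - 4}{2} = 1 + \frac{-4 + G}{2} = 1 + \left(-2 + \frac{G}{2}\right) = -1 + \frac{G}{2}$)
$R{\left(P \right)} = \left(-1 + \frac{3 P}{2}\right) \left(-8 + P\right)$ ($R{\left(P \right)} = \left(P - 8\right) \left(P + \left(-1 + \frac{P}{2}\right)\right) = \left(-8 + P\right) \left(-1 + \frac{3 P}{2}\right) = \left(-1 + \frac{3 P}{2}\right) \left(-8 + P\right)$)
$\left(-801 + 2014\right) + R{\left(-20 \right)} = \left(-801 + 2014\right) + \left(8 - -260 + \frac{3 \left(-20\right)^{2}}{2}\right) = 1213 + \left(8 + 260 + \frac{3}{2} \cdot 400\right) = 1213 + \left(8 + 260 + 600\right) = 1213 + 868 = 2081$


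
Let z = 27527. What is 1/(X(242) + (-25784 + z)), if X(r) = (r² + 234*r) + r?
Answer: 1/117177 ≈ 8.5341e-6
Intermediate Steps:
X(r) = r² + 235*r
1/(X(242) + (-25784 + z)) = 1/(242*(235 + 242) + (-25784 + 27527)) = 1/(242*477 + 1743) = 1/(115434 + 1743) = 1/117177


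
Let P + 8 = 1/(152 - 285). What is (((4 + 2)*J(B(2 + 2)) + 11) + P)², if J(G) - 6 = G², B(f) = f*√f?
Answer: 3164962564/17689 ≈ 1.7892e+5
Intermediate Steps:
B(f) = f^(3/2)
J(G) = 6 + G²
P = -1065/133 (P = -8 + 1/(152 - 285) = -8 + 1/(-133) = -8 - 1/133 = -1065/133 ≈ -8.0075)
(((4 + 2)*J(B(2 + 2)) + 11) + P)² = (((4 + 2)*(6 + ((2 + 2)^(3/2))²) + 11) - 1065/133)² = ((6*(6 + (4^(3/2))²) + 11) - 1065/133)² = ((6*(6 + 8²) + 11) - 1065/133)² = ((6*(6 + 64) + 11) - 1065/133)² = ((6*70 + 11) - 1065/133)² = ((420 + 11) - 1065/133)² = (431 - 1065/133)² = (56258/133)² = 3164962564/17689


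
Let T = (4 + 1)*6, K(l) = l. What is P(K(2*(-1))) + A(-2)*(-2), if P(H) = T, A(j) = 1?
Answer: 28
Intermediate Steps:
T = 30 (T = 5*6 = 30)
P(H) = 30
P(K(2*(-1))) + A(-2)*(-2) = 30 + 1*(-2) = 30 - 2 = 28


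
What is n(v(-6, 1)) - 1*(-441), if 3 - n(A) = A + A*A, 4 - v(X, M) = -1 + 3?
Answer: 438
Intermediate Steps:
v(X, M) = 2 (v(X, M) = 4 - (-1 + 3) = 4 - 1*2 = 4 - 2 = 2)
n(A) = 3 - A - A**2 (n(A) = 3 - (A + A*A) = 3 - (A + A**2) = 3 + (-A - A**2) = 3 - A - A**2)
n(v(-6, 1)) - 1*(-441) = (3 - 1*2 - 1*2**2) - 1*(-441) = (3 - 2 - 1*4) + 441 = (3 - 2 - 4) + 441 = -3 + 441 = 438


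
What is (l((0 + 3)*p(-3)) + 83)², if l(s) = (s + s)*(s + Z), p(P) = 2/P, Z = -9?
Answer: 16129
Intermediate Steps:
l(s) = 2*s*(-9 + s) (l(s) = (s + s)*(s - 9) = (2*s)*(-9 + s) = 2*s*(-9 + s))
(l((0 + 3)*p(-3)) + 83)² = (2*((0 + 3)*(2/(-3)))*(-9 + (0 + 3)*(2/(-3))) + 83)² = (2*(3*(2*(-⅓)))*(-9 + 3*(2*(-⅓))) + 83)² = (2*(3*(-⅔))*(-9 + 3*(-⅔)) + 83)² = (2*(-2)*(-9 - 2) + 83)² = (2*(-2)*(-11) + 83)² = (44 + 83)² = 127² = 16129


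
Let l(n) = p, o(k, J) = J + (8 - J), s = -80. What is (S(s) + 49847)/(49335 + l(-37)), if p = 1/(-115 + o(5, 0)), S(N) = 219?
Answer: 2678531/2639422 ≈ 1.0148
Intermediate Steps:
o(k, J) = 8
p = -1/107 (p = 1/(-115 + 8) = 1/(-107) = -1/107 ≈ -0.0093458)
l(n) = -1/107
(S(s) + 49847)/(49335 + l(-37)) = (219 + 49847)/(49335 - 1/107) = 50066/(5278844/107) = 50066*(107/5278844) = 2678531/2639422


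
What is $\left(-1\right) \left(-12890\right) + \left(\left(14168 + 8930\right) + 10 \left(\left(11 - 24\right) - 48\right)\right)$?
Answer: $35378$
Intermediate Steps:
$\left(-1\right) \left(-12890\right) + \left(\left(14168 + 8930\right) + 10 \left(\left(11 - 24\right) - 48\right)\right) = 12890 + \left(23098 + 10 \left(-13 - 48\right)\right) = 12890 + \left(23098 + 10 \left(-61\right)\right) = 12890 + \left(23098 - 610\right) = 12890 + 22488 = 35378$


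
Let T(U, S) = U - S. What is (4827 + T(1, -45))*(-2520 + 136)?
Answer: -11617232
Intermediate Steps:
(4827 + T(1, -45))*(-2520 + 136) = (4827 + (1 - 1*(-45)))*(-2520 + 136) = (4827 + (1 + 45))*(-2384) = (4827 + 46)*(-2384) = 4873*(-2384) = -11617232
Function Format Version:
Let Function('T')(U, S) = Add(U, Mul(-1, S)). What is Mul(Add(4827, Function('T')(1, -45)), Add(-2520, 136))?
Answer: -11617232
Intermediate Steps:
Mul(Add(4827, Function('T')(1, -45)), Add(-2520, 136)) = Mul(Add(4827, Add(1, Mul(-1, -45))), Add(-2520, 136)) = Mul(Add(4827, Add(1, 45)), -2384) = Mul(Add(4827, 46), -2384) = Mul(4873, -2384) = -11617232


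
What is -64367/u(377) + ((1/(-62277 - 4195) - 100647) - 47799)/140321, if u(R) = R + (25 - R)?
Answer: -600624570557729/233185437800 ≈ -2575.7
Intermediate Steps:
u(R) = 25
-64367/u(377) + ((1/(-62277 - 4195) - 100647) - 47799)/140321 = -64367/25 + ((1/(-62277 - 4195) - 100647) - 47799)/140321 = -64367*1/25 + ((1/(-66472) - 100647) - 47799)*(1/140321) = -64367/25 + ((-1/66472 - 100647) - 47799)*(1/140321) = -64367/25 + (-6690207385/66472 - 47799)*(1/140321) = -64367/25 - 9867502513/66472*1/140321 = -64367/25 - 9867502513/9327417512 = -600624570557729/233185437800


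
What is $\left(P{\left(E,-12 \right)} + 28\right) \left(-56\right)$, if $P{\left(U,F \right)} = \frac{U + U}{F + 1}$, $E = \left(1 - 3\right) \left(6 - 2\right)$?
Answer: $- \frac{18144}{11} \approx -1649.5$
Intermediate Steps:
$E = -8$ ($E = \left(-2\right) 4 = -8$)
$P{\left(U,F \right)} = \frac{2 U}{1 + F}$
$\left(P{\left(E,-12 \right)} + 28\right) \left(-56\right) = \left(2 \left(-8\right) \frac{1}{1 - 12} + 28\right) \left(-56\right) = \left(2 \left(-8\right) \frac{1}{-11} + 28\right) \left(-56\right) = \left(2 \left(-8\right) \left(- \frac{1}{11}\right) + 28\right) \left(-56\right) = \left(\frac{16}{11} + 28\right) \left(-56\right) = \frac{324}{11} \left(-56\right) = - \frac{18144}{11}$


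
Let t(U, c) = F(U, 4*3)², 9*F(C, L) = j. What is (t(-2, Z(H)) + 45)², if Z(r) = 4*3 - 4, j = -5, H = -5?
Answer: 13468900/6561 ≈ 2052.9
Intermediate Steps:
F(C, L) = -5/9 (F(C, L) = (⅑)*(-5) = -5/9)
Z(r) = 8 (Z(r) = 12 - 4 = 8)
t(U, c) = 25/81 (t(U, c) = (-5/9)² = 25/81)
(t(-2, Z(H)) + 45)² = (25/81 + 45)² = (3670/81)² = 13468900/6561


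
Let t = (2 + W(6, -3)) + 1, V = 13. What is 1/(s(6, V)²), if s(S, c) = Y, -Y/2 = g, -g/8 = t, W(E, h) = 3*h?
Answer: 1/9216 ≈ 0.00010851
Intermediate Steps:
t = -6 (t = (2 + 3*(-3)) + 1 = (2 - 9) + 1 = -7 + 1 = -6)
g = 48 (g = -8*(-6) = 48)
Y = -96 (Y = -2*48 = -96)
s(S, c) = -96
1/(s(6, V)²) = 1/((-96)²) = 1/9216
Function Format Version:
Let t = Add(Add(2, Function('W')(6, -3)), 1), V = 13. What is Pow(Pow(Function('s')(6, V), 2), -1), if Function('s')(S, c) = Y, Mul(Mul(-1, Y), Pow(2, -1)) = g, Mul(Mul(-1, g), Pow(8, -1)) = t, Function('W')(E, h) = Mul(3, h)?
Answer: Rational(1, 9216) ≈ 0.00010851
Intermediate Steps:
t = -6 (t = Add(Add(2, Mul(3, -3)), 1) = Add(Add(2, -9), 1) = Add(-7, 1) = -6)
g = 48 (g = Mul(-8, -6) = 48)
Y = -96 (Y = Mul(-2, 48) = -96)
Function('s')(S, c) = -96
Pow(Pow(Function('s')(6, V), 2), -1) = Pow(Pow(-96, 2), -1) = Pow(9216, -1) = Rational(1, 9216)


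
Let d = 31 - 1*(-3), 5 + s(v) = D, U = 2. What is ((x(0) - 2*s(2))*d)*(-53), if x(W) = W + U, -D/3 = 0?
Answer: -21624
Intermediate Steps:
D = 0 (D = -3*0 = 0)
s(v) = -5 (s(v) = -5 + 0 = -5)
x(W) = 2 + W (x(W) = W + 2 = 2 + W)
d = 34 (d = 31 + 3 = 34)
((x(0) - 2*s(2))*d)*(-53) = (((2 + 0) - 2*(-5))*34)*(-53) = ((2 + 10)*34)*(-53) = (12*34)*(-53) = 408*(-53) = -21624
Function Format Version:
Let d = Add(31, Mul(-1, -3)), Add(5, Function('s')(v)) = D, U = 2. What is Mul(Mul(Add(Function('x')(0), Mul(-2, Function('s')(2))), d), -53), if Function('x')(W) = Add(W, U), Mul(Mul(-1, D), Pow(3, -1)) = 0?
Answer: -21624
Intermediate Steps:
D = 0 (D = Mul(-3, 0) = 0)
Function('s')(v) = -5 (Function('s')(v) = Add(-5, 0) = -5)
Function('x')(W) = Add(2, W) (Function('x')(W) = Add(W, 2) = Add(2, W))
d = 34 (d = Add(31, 3) = 34)
Mul(Mul(Add(Function('x')(0), Mul(-2, Function('s')(2))), d), -53) = Mul(Mul(Add(Add(2, 0), Mul(-2, -5)), 34), -53) = Mul(Mul(Add(2, 10), 34), -53) = Mul(Mul(12, 34), -53) = Mul(408, -53) = -21624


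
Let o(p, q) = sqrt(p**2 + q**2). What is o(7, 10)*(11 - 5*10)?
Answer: -39*sqrt(149) ≈ -476.06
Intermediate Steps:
o(7, 10)*(11 - 5*10) = sqrt(7**2 + 10**2)*(11 - 5*10) = sqrt(49 + 100)*(11 - 50) = sqrt(149)*(-39) = -39*sqrt(149)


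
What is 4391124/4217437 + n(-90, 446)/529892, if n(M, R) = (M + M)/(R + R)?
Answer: 518880999944919/498357306277292 ≈ 1.0412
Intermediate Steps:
n(M, R) = M/R (n(M, R) = (2*M)/((2*R)) = (2*M)*(1/(2*R)) = M/R)
4391124/4217437 + n(-90, 446)/529892 = 4391124/4217437 - 90/446/529892 = 4391124*(1/4217437) - 90*1/446*(1/529892) = 4391124/4217437 - 45/223*1/529892 = 4391124/4217437 - 45/118165916 = 518880999944919/498357306277292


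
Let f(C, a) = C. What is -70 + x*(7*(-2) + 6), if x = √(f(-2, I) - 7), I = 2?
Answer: -70 - 24*I ≈ -70.0 - 24.0*I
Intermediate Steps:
x = 3*I (x = √(-2 - 7) = √(-9) = 3*I ≈ 3.0*I)
-70 + x*(7*(-2) + 6) = -70 + (3*I)*(7*(-2) + 6) = -70 + (3*I)*(-14 + 6) = -70 + (3*I)*(-8) = -70 - 24*I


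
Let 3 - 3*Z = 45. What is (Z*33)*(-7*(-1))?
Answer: -3234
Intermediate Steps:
Z = -14 (Z = 1 - ⅓*45 = 1 - 15 = -14)
(Z*33)*(-7*(-1)) = (-14*33)*(-7*(-1)) = -462*7 = -3234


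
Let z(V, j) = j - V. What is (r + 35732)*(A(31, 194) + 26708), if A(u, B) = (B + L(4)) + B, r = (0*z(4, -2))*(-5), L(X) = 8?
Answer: 968480128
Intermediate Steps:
r = 0 (r = (0*(-2 - 1*4))*(-5) = (0*(-2 - 4))*(-5) = (0*(-6))*(-5) = 0*(-5) = 0)
A(u, B) = 8 + 2*B (A(u, B) = (B + 8) + B = (8 + B) + B = 8 + 2*B)
(r + 35732)*(A(31, 194) + 26708) = (0 + 35732)*((8 + 2*194) + 26708) = 35732*((8 + 388) + 26708) = 35732*(396 + 26708) = 35732*27104 = 968480128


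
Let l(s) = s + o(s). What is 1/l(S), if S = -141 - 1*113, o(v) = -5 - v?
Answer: -⅕ ≈ -0.20000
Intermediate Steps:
S = -254 (S = -141 - 113 = -254)
l(s) = -5 (l(s) = s + (-5 - s) = -5)
1/l(S) = 1/(-5) = -⅕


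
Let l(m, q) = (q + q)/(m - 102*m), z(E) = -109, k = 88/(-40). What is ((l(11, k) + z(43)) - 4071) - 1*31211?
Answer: -17872453/505 ≈ -35391.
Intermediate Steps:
k = -11/5 (k = 88*(-1/40) = -11/5 ≈ -2.2000)
l(m, q) = -2*q/(101*m) (l(m, q) = (2*q)/((-101*m)) = (2*q)*(-1/(101*m)) = -2*q/(101*m))
((l(11, k) + z(43)) - 4071) - 1*31211 = ((-2/101*(-11/5)/11 - 109) - 4071) - 1*31211 = ((-2/101*(-11/5)*1/11 - 109) - 4071) - 31211 = ((2/505 - 109) - 4071) - 31211 = (-55043/505 - 4071) - 31211 = -2110898/505 - 31211 = -17872453/505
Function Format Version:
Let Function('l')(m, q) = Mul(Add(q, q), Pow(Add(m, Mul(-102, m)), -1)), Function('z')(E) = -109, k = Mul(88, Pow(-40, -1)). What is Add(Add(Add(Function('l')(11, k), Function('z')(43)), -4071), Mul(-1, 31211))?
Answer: Rational(-17872453, 505) ≈ -35391.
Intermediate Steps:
k = Rational(-11, 5) (k = Mul(88, Rational(-1, 40)) = Rational(-11, 5) ≈ -2.2000)
Function('l')(m, q) = Mul(Rational(-2, 101), q, Pow(m, -1)) (Function('l')(m, q) = Mul(Mul(2, q), Pow(Mul(-101, m), -1)) = Mul(Mul(2, q), Mul(Rational(-1, 101), Pow(m, -1))) = Mul(Rational(-2, 101), q, Pow(m, -1)))
Add(Add(Add(Function('l')(11, k), Function('z')(43)), -4071), Mul(-1, 31211)) = Add(Add(Add(Mul(Rational(-2, 101), Rational(-11, 5), Pow(11, -1)), -109), -4071), Mul(-1, 31211)) = Add(Add(Add(Mul(Rational(-2, 101), Rational(-11, 5), Rational(1, 11)), -109), -4071), -31211) = Add(Add(Add(Rational(2, 505), -109), -4071), -31211) = Add(Add(Rational(-55043, 505), -4071), -31211) = Add(Rational(-2110898, 505), -31211) = Rational(-17872453, 505)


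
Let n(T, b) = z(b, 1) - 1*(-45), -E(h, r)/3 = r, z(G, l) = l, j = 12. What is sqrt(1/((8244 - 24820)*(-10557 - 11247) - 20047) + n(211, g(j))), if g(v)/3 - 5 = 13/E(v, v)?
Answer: sqrt(6008159802372884511)/361403057 ≈ 6.7823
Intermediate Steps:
E(h, r) = -3*r
g(v) = 15 - 13/v (g(v) = 15 + 3*(13/((-3*v))) = 15 + 3*(13*(-1/(3*v))) = 15 + 3*(-13/(3*v)) = 15 - 13/v)
n(T, b) = 46 (n(T, b) = 1 - 1*(-45) = 1 + 45 = 46)
sqrt(1/((8244 - 24820)*(-10557 - 11247) - 20047) + n(211, g(j))) = sqrt(1/((8244 - 24820)*(-10557 - 11247) - 20047) + 46) = sqrt(1/(-16576*(-21804) - 20047) + 46) = sqrt(1/(361423104 - 20047) + 46) = sqrt(1/361403057 + 46) = sqrt(16624540623/361403057) = sqrt(6008159802372884511)/361403057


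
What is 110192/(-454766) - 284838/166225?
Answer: -73925651554/37796739175 ≈ -1.9559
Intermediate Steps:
110192/(-454766) - 284838/166225 = 110192*(-1/454766) - 284838*1/166225 = -55096/227383 - 284838/166225 = -73925651554/37796739175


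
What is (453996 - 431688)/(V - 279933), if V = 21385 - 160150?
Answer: -3718/69783 ≈ -0.053279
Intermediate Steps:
V = -138765
(453996 - 431688)/(V - 279933) = (453996 - 431688)/(-138765 - 279933) = 22308/(-418698) = 22308*(-1/418698) = -3718/69783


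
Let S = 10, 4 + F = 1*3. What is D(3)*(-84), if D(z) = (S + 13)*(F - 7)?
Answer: 15456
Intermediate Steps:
F = -1 (F = -4 + 1*3 = -4 + 3 = -1)
D(z) = -184 (D(z) = (10 + 13)*(-1 - 7) = 23*(-8) = -184)
D(3)*(-84) = -184*(-84) = 15456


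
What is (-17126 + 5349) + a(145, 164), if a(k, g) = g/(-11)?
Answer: -129711/11 ≈ -11792.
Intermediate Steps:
a(k, g) = -g/11 (a(k, g) = g*(-1/11) = -g/11)
(-17126 + 5349) + a(145, 164) = (-17126 + 5349) - 1/11*164 = -11777 - 164/11 = -129711/11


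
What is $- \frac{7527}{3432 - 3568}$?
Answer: $\frac{7527}{136} \approx 55.346$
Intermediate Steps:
$- \frac{7527}{3432 - 3568} = - \frac{7527}{-136} = \left(-7527\right) \left(- \frac{1}{136}\right) = \frac{7527}{136}$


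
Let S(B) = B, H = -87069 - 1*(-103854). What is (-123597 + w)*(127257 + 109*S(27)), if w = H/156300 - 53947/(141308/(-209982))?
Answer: -104080230339289470/18405367 ≈ -5.6549e+9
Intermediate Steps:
H = 16785 (H = -87069 + 103854 = 16785)
w = 29509216306083/368107340 (w = 16785/156300 - 53947/(141308/(-209982)) = 16785*(1/156300) - 53947/(141308*(-1/209982)) = 1119/10420 - 53947/(-70654/104991) = 1119/10420 - 53947*(-104991/70654) = 1119/10420 + 5663949477/70654 = 29509216306083/368107340 ≈ 80165.)
(-123597 + w)*(127257 + 109*S(27)) = (-123597 + 29509216306083/368107340)*(127257 + 109*27) = -15987746595897*(127257 + 2943)/368107340 = -15987746595897/368107340*130200 = -104080230339289470/18405367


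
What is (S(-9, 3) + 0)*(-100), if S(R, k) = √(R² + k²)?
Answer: -300*√10 ≈ -948.68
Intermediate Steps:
(S(-9, 3) + 0)*(-100) = (√((-9)² + 3²) + 0)*(-100) = (√(81 + 9) + 0)*(-100) = (√90 + 0)*(-100) = (3*√10 + 0)*(-100) = (3*√10)*(-100) = -300*√10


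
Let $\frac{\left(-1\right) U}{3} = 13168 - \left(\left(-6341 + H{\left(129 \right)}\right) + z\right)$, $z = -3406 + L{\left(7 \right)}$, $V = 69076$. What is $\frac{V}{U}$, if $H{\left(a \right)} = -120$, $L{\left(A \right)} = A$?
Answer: $- \frac{17269}{17271} \approx -0.99988$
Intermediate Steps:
$z = -3399$ ($z = -3406 + 7 = -3399$)
$U = -69084$ ($U = - 3 \left(13168 - \left(\left(-6341 - 120\right) - 3399\right)\right) = - 3 \left(13168 - \left(-6461 - 3399\right)\right) = - 3 \left(13168 - -9860\right) = - 3 \left(13168 + 9860\right) = \left(-3\right) 23028 = -69084$)
$\frac{V}{U} = \frac{69076}{-69084} = 69076 \left(- \frac{1}{69084}\right) = - \frac{17269}{17271}$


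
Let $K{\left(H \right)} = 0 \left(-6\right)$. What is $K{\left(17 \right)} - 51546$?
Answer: $-51546$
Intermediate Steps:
$K{\left(H \right)} = 0$
$K{\left(17 \right)} - 51546 = 0 - 51546 = -51546$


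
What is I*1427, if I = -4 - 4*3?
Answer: -22832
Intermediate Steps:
I = -16 (I = -4 - 12 = -16)
I*1427 = -16*1427 = -22832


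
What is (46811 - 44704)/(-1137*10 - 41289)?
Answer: -2107/52659 ≈ -0.040012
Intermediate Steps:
(46811 - 44704)/(-1137*10 - 41289) = 2107/(-11370 - 41289) = 2107/(-52659) = 2107*(-1/52659) = -2107/52659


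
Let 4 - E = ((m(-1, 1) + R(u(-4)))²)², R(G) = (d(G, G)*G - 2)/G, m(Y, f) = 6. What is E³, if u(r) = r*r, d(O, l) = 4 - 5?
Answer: -12120354327128044193/68719476736 ≈ -1.7637e+8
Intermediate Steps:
d(O, l) = -1
u(r) = r²
R(G) = (-2 - G)/G (R(G) = (-G - 2)/G = (-2 - G)/G)
E = -2297057/4096 (E = 4 - ((6 + (-2 - 1*(-4)²)/((-4)²))²)² = 4 - ((6 + (-2 - 1*16)/16)²)² = 4 - ((6 + (-2 - 16)/16)²)² = 4 - ((6 + (1/16)*(-18))²)² = 4 - ((6 - 9/8)²)² = 4 - ((39/8)²)² = 4 - (1521/64)² = 4 - 1*2313441/4096 = 4 - 2313441/4096 = -2297057/4096 ≈ -560.80)
E³ = (-2297057/4096)³ = -12120354327128044193/68719476736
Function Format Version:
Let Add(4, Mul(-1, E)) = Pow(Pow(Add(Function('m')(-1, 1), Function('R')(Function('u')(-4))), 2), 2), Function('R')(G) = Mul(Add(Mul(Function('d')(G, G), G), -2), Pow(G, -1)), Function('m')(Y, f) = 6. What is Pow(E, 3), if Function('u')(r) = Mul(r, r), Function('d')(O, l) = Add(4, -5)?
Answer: Rational(-12120354327128044193, 68719476736) ≈ -1.7637e+8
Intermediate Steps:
Function('d')(O, l) = -1
Function('u')(r) = Pow(r, 2)
Function('R')(G) = Mul(Pow(G, -1), Add(-2, Mul(-1, G))) (Function('R')(G) = Mul(Add(Mul(-1, G), -2), Pow(G, -1)) = Mul(Add(-2, Mul(-1, G)), Pow(G, -1)) = Mul(Pow(G, -1), Add(-2, Mul(-1, G))))
E = Rational(-2297057, 4096) (E = Add(4, Mul(-1, Pow(Pow(Add(6, Mul(Pow(Pow(-4, 2), -1), Add(-2, Mul(-1, Pow(-4, 2))))), 2), 2))) = Add(4, Mul(-1, Pow(Pow(Add(6, Mul(Pow(16, -1), Add(-2, Mul(-1, 16)))), 2), 2))) = Add(4, Mul(-1, Pow(Pow(Add(6, Mul(Rational(1, 16), Add(-2, -16))), 2), 2))) = Add(4, Mul(-1, Pow(Pow(Add(6, Mul(Rational(1, 16), -18)), 2), 2))) = Add(4, Mul(-1, Pow(Pow(Add(6, Rational(-9, 8)), 2), 2))) = Add(4, Mul(-1, Pow(Pow(Rational(39, 8), 2), 2))) = Add(4, Mul(-1, Pow(Rational(1521, 64), 2))) = Add(4, Mul(-1, Rational(2313441, 4096))) = Add(4, Rational(-2313441, 4096)) = Rational(-2297057, 4096) ≈ -560.80)
Pow(E, 3) = Pow(Rational(-2297057, 4096), 3) = Rational(-12120354327128044193, 68719476736)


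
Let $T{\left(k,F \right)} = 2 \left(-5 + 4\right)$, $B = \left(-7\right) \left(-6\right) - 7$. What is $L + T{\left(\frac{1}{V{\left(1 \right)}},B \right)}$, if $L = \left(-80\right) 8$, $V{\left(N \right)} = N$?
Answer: $-642$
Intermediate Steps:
$L = -640$
$B = 35$ ($B = 42 - 7 = 35$)
$T{\left(k,F \right)} = -2$ ($T{\left(k,F \right)} = 2 \left(-1\right) = -2$)
$L + T{\left(\frac{1}{V{\left(1 \right)}},B \right)} = -640 - 2 = -642$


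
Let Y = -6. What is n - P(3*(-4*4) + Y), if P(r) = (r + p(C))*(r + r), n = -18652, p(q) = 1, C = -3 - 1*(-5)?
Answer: -24376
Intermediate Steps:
C = 2 (C = -3 + 5 = 2)
P(r) = 2*r*(1 + r) (P(r) = (r + 1)*(r + r) = (1 + r)*(2*r) = 2*r*(1 + r))
n - P(3*(-4*4) + Y) = -18652 - 2*(3*(-4*4) - 6)*(1 + (3*(-4*4) - 6)) = -18652 - 2*(3*(-16) - 6)*(1 + (3*(-16) - 6)) = -18652 - 2*(-48 - 6)*(1 + (-48 - 6)) = -18652 - 2*(-54)*(1 - 54) = -18652 - 2*(-54)*(-53) = -18652 - 1*5724 = -18652 - 5724 = -24376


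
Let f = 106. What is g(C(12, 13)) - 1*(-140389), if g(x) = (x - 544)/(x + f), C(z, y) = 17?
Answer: 17267320/123 ≈ 1.4038e+5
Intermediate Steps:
g(x) = (-544 + x)/(106 + x) (g(x) = (x - 544)/(x + 106) = (-544 + x)/(106 + x))
g(C(12, 13)) - 1*(-140389) = (-544 + 17)/(106 + 17) - 1*(-140389) = -527/123 + 140389 = 17267320/123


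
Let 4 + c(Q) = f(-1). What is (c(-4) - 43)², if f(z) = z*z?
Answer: 2116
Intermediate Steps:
f(z) = z²
c(Q) = -3 (c(Q) = -4 + (-1)² = -4 + 1 = -3)
(c(-4) - 43)² = (-3 - 43)² = (-46)² = 2116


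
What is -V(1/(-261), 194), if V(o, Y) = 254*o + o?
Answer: 85/87 ≈ 0.97701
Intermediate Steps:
V(o, Y) = 255*o
-V(1/(-261), 194) = -255/(-261) = -255*(-1)/261 = -1*(-85/87) = 85/87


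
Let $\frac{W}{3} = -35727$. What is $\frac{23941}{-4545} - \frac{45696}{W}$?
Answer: $- \frac{262036889}{54126405} \approx -4.8412$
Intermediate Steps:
$W = -107181$ ($W = 3 \left(-35727\right) = -107181$)
$\frac{23941}{-4545} - \frac{45696}{W} = \frac{23941}{-4545} - \frac{45696}{-107181} = 23941 \left(- \frac{1}{4545}\right) - - \frac{15232}{35727} = - \frac{23941}{4545} + \frac{15232}{35727} = - \frac{262036889}{54126405}$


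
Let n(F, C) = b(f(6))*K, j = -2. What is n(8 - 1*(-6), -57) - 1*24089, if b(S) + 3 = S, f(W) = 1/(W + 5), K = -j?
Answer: -265043/11 ≈ -24095.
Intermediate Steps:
K = 2 (K = -1*(-2) = 2)
f(W) = 1/(5 + W)
b(S) = -3 + S
n(F, C) = -64/11 (n(F, C) = (-3 + 1/(5 + 6))*2 = (-3 + 1/11)*2 = -32/11*2 = -64/11)
n(8 - 1*(-6), -57) - 1*24089 = -64/11 - 1*24089 = -64/11 - 24089 = -265043/11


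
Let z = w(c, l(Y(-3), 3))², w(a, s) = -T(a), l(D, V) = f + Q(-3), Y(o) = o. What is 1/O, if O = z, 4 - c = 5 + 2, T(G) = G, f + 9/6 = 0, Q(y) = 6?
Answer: ⅑ ≈ 0.11111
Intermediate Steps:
f = -3/2 (f = -3/2 + 0 = -3/2 ≈ -1.5000)
c = -3 (c = 4 - (5 + 2) = 4 - 1*7 = 4 - 7 = -3)
l(D, V) = 9/2 (l(D, V) = -3/2 + 6 = 9/2)
w(a, s) = -a
z = 9 (z = (-1*(-3))² = 3² = 9)
O = 9
1/O = 1/9 = ⅑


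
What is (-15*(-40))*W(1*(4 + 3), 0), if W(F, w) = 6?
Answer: 3600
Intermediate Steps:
(-15*(-40))*W(1*(4 + 3), 0) = -15*(-40)*6 = 600*6 = 3600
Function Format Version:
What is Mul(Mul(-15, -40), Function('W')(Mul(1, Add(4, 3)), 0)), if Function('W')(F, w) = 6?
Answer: 3600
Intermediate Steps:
Mul(Mul(-15, -40), Function('W')(Mul(1, Add(4, 3)), 0)) = Mul(Mul(-15, -40), 6) = Mul(600, 6) = 3600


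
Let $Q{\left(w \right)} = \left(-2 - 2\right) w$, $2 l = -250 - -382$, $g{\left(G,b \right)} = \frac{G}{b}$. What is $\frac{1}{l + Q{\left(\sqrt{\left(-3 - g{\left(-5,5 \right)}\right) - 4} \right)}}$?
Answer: $\frac{11}{742} + \frac{i \sqrt{6}}{1113} \approx 0.014825 + 0.0022008 i$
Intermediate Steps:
$l = 66$ ($l = \frac{-250 - -382}{2} = \frac{-250 + 382}{2} = \frac{1}{2} \cdot 132 = 66$)
$Q{\left(w \right)} = - 4 w$
$\frac{1}{l + Q{\left(\sqrt{\left(-3 - g{\left(-5,5 \right)}\right) - 4} \right)}} = \frac{1}{66 - 4 \sqrt{\left(-3 - - \frac{5}{5}\right) - 4}} = \frac{1}{66 - 4 \sqrt{\left(-3 - \left(-5\right) \frac{1}{5}\right) - 4}} = \frac{1}{66 - 4 \sqrt{\left(-3 - -1\right) - 4}} = \frac{1}{66 - 4 \sqrt{\left(-3 + 1\right) - 4}} = \frac{1}{66 - 4 \sqrt{-2 - 4}} = \frac{1}{66 - 4 \sqrt{-6}} = \frac{1}{66 - 4 i \sqrt{6}}$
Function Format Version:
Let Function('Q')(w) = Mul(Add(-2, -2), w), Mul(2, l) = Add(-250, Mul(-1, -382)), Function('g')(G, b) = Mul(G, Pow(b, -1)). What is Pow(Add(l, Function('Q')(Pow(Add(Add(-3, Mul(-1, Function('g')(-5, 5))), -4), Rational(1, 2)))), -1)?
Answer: Add(Rational(11, 742), Mul(Rational(1, 1113), I, Pow(6, Rational(1, 2)))) ≈ Add(0.014825, Mul(0.0022008, I))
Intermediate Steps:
l = 66 (l = Mul(Rational(1, 2), Add(-250, Mul(-1, -382))) = Mul(Rational(1, 2), Add(-250, 382)) = Mul(Rational(1, 2), 132) = 66)
Function('Q')(w) = Mul(-4, w)
Pow(Add(l, Function('Q')(Pow(Add(Add(-3, Mul(-1, Function('g')(-5, 5))), -4), Rational(1, 2)))), -1) = Pow(Add(66, Mul(-4, Pow(Add(Add(-3, Mul(-1, Mul(-5, Pow(5, -1)))), -4), Rational(1, 2)))), -1) = Pow(Add(66, Mul(-4, Pow(Add(Add(-3, Mul(-1, Mul(-5, Rational(1, 5)))), -4), Rational(1, 2)))), -1) = Pow(Add(66, Mul(-4, Pow(Add(Add(-3, Mul(-1, -1)), -4), Rational(1, 2)))), -1) = Pow(Add(66, Mul(-4, Pow(Add(Add(-3, 1), -4), Rational(1, 2)))), -1) = Pow(Add(66, Mul(-4, Pow(Add(-2, -4), Rational(1, 2)))), -1) = Pow(Add(66, Mul(-4, Pow(-6, Rational(1, 2)))), -1) = Pow(Add(66, Mul(-4, Mul(I, Pow(6, Rational(1, 2))))), -1) = Pow(Add(66, Mul(-4, I, Pow(6, Rational(1, 2)))), -1)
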